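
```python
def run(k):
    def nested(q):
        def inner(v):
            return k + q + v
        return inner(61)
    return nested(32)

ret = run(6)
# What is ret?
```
99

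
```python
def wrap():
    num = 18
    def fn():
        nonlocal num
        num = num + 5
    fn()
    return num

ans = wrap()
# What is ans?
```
23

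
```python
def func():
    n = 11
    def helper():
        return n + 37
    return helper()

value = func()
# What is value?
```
48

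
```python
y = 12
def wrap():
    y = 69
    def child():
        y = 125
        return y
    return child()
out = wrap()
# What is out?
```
125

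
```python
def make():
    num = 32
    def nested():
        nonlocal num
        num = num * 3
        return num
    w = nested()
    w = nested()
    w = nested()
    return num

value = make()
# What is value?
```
864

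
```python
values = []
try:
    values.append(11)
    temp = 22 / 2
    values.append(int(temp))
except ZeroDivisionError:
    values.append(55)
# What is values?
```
[11, 11]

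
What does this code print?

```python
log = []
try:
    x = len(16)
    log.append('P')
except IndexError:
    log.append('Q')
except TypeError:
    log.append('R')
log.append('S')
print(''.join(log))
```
RS

TypeError is caught by its specific handler, not IndexError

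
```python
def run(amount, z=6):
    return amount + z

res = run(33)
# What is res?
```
39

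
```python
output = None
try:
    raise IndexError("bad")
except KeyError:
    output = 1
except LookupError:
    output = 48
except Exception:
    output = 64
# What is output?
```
48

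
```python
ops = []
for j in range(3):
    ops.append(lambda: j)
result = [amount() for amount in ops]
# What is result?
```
[2, 2, 2]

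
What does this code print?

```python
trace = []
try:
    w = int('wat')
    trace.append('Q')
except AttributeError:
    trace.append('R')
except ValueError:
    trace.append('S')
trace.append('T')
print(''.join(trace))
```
ST

ValueError is caught by its specific handler, not AttributeError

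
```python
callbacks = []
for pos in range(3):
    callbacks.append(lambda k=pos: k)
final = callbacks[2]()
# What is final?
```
2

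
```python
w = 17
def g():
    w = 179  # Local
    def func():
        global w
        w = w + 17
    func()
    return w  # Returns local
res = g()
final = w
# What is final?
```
34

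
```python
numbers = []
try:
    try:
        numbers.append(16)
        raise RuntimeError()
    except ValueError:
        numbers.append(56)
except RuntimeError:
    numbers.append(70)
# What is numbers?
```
[16, 70]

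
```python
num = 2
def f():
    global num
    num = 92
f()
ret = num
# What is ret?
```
92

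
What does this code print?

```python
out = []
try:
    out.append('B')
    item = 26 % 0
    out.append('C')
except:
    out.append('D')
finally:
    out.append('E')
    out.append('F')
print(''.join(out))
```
BDEF

Code before exception runs, then except, then all of finally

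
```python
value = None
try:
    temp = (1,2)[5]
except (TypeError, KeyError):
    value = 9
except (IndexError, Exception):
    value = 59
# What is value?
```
59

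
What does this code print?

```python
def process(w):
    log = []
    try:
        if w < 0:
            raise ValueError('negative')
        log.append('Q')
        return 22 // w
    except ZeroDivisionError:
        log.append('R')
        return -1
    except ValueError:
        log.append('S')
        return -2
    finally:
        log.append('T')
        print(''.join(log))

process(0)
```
QRT

w=0 causes ZeroDivisionError, caught, finally prints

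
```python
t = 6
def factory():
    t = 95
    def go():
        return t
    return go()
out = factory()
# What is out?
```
95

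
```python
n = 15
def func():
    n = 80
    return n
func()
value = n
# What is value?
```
15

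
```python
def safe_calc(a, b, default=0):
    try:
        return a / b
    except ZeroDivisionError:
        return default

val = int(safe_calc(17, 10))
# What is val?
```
1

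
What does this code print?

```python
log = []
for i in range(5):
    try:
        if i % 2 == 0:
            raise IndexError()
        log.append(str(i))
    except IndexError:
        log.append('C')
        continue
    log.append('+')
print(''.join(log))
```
C1+C3+C

continue in except skips rest of loop body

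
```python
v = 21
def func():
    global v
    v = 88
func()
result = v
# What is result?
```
88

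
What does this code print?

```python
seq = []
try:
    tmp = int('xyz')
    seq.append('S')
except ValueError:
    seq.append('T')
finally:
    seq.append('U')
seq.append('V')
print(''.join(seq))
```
TUV

finally always runs, even after exception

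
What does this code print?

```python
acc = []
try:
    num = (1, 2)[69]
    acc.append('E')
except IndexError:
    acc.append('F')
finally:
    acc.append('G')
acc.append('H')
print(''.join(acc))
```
FGH

finally always runs, even after exception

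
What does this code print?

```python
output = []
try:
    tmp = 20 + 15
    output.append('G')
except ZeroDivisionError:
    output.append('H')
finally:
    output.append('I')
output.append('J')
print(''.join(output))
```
GIJ

finally runs after normal execution too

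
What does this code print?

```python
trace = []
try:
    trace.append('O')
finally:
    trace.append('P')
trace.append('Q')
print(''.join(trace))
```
OPQ

try/finally without except, no exception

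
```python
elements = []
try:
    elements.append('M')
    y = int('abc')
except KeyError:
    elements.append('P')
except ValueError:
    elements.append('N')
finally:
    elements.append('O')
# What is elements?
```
['M', 'N', 'O']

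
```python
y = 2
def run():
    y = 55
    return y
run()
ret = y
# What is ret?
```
2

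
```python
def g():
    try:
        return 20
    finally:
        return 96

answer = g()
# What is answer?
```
96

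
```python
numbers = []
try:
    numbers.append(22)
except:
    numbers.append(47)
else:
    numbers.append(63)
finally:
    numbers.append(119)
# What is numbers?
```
[22, 63, 119]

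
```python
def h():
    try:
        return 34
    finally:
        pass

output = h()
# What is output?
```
34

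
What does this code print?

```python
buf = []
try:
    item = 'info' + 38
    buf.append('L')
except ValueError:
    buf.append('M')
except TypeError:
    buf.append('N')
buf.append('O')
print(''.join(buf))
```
NO

TypeError is caught by its specific handler, not ValueError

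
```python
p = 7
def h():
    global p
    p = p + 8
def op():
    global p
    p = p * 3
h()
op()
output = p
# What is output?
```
45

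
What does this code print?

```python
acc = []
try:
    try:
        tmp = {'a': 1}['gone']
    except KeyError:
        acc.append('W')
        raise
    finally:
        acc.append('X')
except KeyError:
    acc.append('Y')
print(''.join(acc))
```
WXY

finally runs before re-raised exception propagates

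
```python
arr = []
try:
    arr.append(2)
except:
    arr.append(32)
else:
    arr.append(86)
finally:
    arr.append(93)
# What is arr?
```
[2, 86, 93]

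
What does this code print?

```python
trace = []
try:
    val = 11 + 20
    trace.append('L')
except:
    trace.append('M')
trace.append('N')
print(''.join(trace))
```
LN

No exception, try block completes normally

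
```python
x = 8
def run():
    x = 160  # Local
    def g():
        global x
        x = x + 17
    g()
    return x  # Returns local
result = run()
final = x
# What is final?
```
25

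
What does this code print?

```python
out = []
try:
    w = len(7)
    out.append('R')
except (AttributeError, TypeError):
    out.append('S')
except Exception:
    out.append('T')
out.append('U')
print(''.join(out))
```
SU

TypeError matches tuple containing it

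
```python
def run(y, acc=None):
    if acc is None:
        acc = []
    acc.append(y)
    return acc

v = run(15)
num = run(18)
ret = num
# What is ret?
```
[18]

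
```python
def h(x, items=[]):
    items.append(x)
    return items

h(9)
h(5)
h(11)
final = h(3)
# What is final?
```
[9, 5, 11, 3]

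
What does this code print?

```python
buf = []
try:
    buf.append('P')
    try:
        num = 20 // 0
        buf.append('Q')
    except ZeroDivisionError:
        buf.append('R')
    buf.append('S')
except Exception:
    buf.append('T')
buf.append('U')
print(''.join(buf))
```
PRSU

Inner exception caught by inner handler, outer continues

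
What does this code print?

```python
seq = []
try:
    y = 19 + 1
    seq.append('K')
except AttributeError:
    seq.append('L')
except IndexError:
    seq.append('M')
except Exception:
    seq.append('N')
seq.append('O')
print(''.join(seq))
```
KO

No exception, try block completes normally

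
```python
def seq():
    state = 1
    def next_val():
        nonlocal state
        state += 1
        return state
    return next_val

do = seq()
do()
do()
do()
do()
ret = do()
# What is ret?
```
6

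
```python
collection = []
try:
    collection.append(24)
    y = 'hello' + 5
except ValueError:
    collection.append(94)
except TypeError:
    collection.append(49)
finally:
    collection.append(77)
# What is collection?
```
[24, 49, 77]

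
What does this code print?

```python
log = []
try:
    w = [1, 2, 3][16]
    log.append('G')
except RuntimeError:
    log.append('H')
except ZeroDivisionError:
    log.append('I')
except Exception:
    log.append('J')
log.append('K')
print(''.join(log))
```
JK

IndexError not specifically caught, falls to Exception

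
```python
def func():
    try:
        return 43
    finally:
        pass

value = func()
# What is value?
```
43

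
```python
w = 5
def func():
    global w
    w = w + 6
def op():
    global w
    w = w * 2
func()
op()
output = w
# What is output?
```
22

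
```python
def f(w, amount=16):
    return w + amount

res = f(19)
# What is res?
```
35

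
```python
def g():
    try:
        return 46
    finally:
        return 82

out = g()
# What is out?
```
82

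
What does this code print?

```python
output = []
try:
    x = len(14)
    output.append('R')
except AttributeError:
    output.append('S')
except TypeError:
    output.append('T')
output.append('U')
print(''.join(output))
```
TU

TypeError is caught by its specific handler, not AttributeError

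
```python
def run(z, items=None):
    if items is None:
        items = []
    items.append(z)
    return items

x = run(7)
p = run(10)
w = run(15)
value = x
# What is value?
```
[7]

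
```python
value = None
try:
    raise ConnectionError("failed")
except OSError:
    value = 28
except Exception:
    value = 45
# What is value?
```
28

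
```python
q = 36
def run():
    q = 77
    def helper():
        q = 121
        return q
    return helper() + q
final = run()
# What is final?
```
198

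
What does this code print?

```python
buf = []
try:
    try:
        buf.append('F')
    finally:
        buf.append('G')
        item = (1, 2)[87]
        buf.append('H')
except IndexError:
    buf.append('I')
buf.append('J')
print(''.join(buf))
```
FGIJ

Exception in inner finally caught by outer except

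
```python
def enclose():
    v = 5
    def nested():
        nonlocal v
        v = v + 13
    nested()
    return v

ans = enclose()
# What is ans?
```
18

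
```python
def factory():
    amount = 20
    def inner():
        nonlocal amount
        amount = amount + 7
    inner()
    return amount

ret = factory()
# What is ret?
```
27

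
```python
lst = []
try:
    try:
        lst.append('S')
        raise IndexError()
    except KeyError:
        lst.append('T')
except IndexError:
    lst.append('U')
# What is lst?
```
['S', 'U']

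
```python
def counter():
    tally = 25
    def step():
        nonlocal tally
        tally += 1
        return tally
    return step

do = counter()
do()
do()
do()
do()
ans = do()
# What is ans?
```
30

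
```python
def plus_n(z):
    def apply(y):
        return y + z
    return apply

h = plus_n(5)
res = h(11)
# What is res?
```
16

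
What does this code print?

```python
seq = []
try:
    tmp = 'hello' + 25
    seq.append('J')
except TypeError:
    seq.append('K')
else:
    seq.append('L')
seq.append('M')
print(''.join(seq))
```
KM

else block skipped when exception is caught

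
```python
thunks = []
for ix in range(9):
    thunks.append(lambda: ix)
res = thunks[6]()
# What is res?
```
8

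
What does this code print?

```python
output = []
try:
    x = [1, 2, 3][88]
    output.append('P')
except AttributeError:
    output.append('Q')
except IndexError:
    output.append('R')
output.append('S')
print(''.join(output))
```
RS

IndexError is caught by its specific handler, not AttributeError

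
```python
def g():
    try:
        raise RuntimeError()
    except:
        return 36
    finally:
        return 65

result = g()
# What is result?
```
65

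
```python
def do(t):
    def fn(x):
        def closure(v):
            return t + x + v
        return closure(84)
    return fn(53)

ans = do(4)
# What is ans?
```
141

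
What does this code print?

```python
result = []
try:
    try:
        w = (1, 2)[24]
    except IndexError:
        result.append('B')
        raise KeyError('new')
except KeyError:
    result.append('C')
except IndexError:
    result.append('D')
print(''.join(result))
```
BC

New KeyError raised, caught by outer KeyError handler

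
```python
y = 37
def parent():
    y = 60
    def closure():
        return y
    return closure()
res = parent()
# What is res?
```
60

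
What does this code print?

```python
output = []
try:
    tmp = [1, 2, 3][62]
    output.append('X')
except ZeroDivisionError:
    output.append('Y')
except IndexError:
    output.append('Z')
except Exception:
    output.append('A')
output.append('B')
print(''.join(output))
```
ZB

IndexError matches before generic Exception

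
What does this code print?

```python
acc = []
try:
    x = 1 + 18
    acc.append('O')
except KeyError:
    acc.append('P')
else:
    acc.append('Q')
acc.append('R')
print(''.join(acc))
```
OQR

else block runs when no exception occurs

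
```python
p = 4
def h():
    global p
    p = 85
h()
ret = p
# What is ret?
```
85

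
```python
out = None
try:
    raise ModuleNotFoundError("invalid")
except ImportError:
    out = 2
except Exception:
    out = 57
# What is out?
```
2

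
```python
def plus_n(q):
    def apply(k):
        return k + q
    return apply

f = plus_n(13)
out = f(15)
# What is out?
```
28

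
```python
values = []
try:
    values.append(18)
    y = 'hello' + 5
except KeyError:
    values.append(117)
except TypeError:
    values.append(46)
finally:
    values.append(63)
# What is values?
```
[18, 46, 63]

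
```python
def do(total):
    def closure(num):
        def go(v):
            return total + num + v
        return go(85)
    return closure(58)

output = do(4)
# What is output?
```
147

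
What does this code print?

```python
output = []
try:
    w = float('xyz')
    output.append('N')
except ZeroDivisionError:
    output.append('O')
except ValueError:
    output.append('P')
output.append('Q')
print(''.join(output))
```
PQ

ValueError is caught by its specific handler, not ZeroDivisionError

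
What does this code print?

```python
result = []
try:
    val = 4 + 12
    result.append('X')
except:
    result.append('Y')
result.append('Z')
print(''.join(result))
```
XZ

No exception, try block completes normally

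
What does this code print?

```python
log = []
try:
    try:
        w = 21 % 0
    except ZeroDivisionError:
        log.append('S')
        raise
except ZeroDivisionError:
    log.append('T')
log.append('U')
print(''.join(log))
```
STU

raise without argument re-raises current exception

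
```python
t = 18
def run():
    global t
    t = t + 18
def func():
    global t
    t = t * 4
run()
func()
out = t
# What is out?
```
144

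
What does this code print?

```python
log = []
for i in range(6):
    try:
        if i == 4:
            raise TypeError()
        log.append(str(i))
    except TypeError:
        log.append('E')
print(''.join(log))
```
0123E5

Exception on i=4 caught, loop continues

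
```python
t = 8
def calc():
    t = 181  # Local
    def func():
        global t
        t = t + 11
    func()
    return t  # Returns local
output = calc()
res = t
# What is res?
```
19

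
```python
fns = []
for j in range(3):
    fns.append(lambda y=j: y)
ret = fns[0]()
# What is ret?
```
0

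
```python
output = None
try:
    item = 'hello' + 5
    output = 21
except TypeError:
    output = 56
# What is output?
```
56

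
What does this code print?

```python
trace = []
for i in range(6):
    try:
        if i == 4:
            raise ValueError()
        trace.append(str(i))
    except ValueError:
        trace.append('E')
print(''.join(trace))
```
0123E5

Exception on i=4 caught, loop continues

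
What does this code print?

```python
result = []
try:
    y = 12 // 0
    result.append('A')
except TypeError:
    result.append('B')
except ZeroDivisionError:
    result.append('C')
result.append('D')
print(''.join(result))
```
CD

ZeroDivisionError is caught by its specific handler, not TypeError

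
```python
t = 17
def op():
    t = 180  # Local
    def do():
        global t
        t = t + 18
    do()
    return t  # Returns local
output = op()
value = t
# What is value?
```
35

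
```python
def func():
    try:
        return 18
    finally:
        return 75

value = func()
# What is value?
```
75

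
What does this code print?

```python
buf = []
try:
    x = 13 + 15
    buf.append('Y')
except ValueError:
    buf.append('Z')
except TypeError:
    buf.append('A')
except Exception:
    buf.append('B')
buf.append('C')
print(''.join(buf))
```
YC

No exception, try block completes normally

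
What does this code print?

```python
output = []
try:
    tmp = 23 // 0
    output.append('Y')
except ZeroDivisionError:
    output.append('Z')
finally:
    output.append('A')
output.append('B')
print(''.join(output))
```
ZAB

finally always runs, even after exception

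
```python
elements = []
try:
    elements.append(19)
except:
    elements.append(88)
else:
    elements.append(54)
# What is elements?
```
[19, 54]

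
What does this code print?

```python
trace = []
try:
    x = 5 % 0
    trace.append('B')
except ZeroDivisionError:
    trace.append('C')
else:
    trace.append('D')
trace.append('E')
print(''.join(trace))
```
CE

else block skipped when exception is caught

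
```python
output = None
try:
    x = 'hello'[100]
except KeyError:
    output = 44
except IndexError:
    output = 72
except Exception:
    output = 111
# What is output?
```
72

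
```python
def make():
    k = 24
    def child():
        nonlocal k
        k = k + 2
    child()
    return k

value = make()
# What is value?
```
26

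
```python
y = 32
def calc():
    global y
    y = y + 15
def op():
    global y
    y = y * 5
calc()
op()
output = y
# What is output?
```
235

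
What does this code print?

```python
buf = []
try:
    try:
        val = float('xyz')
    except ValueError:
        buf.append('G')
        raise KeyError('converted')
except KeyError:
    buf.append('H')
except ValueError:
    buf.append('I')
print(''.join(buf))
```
GH

New KeyError raised, caught by outer KeyError handler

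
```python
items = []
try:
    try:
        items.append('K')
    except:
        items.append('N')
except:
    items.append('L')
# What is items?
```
['K']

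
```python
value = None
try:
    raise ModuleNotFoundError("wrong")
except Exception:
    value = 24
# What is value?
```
24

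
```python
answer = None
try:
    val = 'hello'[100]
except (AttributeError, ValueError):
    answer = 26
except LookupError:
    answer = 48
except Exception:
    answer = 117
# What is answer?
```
48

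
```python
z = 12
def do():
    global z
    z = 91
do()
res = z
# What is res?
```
91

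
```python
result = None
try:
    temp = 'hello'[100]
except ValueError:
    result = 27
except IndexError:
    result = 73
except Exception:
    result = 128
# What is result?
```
73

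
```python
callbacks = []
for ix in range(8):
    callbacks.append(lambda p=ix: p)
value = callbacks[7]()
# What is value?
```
7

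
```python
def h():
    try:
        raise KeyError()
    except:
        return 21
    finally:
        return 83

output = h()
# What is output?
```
83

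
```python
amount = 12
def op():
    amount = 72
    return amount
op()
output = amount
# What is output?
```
12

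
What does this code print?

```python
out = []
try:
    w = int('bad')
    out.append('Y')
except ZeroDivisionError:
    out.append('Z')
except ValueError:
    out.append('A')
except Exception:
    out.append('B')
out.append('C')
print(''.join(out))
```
AC

ValueError matches before generic Exception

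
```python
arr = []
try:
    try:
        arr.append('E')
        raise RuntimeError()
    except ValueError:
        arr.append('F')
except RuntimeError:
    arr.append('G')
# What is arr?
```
['E', 'G']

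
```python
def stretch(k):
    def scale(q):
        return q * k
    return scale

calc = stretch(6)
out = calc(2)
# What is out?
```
12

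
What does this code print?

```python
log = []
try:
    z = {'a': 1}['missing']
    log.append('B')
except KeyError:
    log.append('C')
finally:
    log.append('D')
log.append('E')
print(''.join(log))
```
CDE

finally always runs, even after exception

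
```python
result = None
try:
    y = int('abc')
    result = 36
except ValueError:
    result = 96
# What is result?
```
96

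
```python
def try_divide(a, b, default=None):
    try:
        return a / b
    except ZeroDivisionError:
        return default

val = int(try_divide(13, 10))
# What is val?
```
1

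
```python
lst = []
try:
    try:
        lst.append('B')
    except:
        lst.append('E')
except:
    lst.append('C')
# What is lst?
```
['B']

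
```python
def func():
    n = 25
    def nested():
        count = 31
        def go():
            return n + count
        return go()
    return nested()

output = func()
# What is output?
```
56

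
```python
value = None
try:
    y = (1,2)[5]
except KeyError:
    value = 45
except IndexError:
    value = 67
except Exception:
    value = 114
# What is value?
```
67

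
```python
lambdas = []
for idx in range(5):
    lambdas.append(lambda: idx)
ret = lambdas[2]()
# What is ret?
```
4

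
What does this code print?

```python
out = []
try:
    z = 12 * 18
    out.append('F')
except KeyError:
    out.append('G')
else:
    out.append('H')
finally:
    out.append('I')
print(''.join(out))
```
FHI

else runs before finally when no exception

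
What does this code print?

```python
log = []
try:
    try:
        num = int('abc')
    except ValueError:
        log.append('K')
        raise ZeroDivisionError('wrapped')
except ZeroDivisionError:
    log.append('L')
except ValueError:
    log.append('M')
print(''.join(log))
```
KL

New ZeroDivisionError raised, caught by outer ZeroDivisionError handler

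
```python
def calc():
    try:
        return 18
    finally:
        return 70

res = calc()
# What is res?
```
70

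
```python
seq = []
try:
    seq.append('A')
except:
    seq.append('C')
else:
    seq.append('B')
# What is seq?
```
['A', 'B']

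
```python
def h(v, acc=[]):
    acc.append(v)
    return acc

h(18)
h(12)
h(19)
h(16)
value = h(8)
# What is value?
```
[18, 12, 19, 16, 8]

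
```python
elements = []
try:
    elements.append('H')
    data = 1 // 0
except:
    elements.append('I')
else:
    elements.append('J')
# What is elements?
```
['H', 'I']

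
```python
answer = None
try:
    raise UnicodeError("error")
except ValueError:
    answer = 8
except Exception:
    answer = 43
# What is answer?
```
8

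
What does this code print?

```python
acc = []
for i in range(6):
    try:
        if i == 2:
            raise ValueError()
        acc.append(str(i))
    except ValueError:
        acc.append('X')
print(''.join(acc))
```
01X345

Exception on i=2 caught, loop continues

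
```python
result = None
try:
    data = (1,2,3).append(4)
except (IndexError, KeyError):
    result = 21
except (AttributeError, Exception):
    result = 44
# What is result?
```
44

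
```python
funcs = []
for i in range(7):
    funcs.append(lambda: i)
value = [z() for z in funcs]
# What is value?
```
[6, 6, 6, 6, 6, 6, 6]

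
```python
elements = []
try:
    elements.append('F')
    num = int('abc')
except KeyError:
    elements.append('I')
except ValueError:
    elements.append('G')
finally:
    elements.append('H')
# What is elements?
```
['F', 'G', 'H']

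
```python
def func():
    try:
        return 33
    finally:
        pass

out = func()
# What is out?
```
33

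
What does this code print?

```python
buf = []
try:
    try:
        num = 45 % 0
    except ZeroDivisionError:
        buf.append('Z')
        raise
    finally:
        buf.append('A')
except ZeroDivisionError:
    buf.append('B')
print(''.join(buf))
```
ZAB

finally runs before re-raised exception propagates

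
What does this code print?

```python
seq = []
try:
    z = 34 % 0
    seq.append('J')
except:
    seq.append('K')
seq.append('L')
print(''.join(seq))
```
KL

Exception raised in try, caught by bare except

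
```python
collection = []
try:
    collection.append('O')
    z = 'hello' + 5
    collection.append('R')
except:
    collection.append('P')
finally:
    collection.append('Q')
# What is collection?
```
['O', 'P', 'Q']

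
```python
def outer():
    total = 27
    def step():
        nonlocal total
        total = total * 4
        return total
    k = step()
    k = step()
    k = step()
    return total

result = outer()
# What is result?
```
1728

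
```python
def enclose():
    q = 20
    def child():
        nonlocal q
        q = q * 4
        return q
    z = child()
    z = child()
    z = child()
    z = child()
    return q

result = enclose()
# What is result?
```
5120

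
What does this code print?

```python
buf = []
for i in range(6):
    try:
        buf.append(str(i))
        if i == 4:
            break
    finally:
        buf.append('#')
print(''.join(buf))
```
0#1#2#3#4#

finally runs even when breaking out of loop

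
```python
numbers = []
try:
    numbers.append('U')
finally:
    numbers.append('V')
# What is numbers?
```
['U', 'V']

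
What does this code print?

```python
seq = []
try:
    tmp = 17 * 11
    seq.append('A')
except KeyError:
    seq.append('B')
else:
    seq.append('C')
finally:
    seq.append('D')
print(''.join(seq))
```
ACD

else runs before finally when no exception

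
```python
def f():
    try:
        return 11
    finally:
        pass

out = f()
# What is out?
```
11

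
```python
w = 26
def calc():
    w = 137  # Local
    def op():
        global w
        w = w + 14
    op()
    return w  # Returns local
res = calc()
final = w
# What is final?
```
40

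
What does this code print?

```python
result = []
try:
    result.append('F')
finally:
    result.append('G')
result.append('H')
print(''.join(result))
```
FGH

try/finally without except, no exception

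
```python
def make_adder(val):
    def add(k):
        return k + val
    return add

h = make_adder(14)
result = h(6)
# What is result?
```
20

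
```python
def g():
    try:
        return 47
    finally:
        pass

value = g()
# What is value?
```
47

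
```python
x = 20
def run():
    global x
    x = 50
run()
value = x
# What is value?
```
50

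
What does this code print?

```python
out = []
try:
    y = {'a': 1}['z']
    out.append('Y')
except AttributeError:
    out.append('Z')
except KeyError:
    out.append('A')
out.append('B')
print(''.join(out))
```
AB

KeyError is caught by its specific handler, not AttributeError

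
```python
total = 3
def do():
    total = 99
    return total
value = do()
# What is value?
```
99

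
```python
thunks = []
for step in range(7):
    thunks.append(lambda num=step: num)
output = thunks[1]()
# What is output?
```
1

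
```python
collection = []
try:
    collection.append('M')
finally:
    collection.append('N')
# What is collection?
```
['M', 'N']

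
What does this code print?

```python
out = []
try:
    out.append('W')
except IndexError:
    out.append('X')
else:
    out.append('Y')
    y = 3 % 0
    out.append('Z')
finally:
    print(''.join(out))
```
WY

Try succeeds, else appends 'Y', ZeroDivisionError in else is uncaught, finally prints before exception propagates ('Z' never appended)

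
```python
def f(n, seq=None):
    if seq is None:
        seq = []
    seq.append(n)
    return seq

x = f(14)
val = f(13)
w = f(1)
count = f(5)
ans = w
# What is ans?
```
[1]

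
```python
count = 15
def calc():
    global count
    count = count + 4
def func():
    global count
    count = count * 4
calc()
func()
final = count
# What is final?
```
76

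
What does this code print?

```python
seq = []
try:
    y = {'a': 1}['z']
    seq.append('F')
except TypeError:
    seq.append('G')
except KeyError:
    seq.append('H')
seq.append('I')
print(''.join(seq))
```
HI

KeyError is caught by its specific handler, not TypeError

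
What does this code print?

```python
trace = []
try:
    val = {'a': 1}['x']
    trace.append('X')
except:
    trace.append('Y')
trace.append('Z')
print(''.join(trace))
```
YZ

Exception raised in try, caught by bare except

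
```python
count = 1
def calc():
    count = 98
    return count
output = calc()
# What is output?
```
98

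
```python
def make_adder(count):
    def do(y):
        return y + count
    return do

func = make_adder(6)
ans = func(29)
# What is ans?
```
35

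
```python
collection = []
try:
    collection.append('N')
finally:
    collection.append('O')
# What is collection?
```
['N', 'O']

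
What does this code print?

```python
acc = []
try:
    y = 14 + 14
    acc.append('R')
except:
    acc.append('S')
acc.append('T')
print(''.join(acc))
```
RT

No exception, try block completes normally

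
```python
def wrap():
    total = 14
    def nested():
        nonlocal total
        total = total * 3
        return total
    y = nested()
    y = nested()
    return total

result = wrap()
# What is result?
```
126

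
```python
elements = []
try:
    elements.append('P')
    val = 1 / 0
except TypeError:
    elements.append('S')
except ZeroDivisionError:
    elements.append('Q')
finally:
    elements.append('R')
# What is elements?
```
['P', 'Q', 'R']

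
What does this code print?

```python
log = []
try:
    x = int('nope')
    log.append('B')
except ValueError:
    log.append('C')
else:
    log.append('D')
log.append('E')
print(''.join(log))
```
CE

else block skipped when exception is caught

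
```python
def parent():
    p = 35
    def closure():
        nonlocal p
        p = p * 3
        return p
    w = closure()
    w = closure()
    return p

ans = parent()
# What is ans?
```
315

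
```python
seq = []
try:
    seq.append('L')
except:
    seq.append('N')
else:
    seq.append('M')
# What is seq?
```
['L', 'M']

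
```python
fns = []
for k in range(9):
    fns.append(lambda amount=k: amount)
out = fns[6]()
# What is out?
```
6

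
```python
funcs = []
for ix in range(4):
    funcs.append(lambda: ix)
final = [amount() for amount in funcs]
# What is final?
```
[3, 3, 3, 3]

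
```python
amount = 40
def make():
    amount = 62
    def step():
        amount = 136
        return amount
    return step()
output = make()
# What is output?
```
136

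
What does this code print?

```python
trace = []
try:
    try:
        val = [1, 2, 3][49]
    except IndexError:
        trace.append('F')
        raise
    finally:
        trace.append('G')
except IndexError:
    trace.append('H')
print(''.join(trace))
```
FGH

finally runs before re-raised exception propagates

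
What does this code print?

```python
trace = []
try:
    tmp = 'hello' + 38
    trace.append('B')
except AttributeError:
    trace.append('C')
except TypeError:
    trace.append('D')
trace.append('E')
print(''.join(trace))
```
DE

TypeError is caught by its specific handler, not AttributeError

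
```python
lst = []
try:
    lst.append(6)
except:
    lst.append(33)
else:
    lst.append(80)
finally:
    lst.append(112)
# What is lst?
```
[6, 80, 112]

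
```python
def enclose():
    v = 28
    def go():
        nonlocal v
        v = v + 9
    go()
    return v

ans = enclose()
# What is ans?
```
37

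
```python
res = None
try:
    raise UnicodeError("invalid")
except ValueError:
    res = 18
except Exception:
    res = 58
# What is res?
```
18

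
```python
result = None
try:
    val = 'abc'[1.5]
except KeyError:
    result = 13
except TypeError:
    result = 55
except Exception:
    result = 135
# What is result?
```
55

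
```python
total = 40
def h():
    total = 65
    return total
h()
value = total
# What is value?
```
40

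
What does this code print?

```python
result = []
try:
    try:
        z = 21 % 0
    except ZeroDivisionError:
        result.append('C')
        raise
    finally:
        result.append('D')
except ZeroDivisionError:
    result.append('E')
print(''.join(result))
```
CDE

finally runs before re-raised exception propagates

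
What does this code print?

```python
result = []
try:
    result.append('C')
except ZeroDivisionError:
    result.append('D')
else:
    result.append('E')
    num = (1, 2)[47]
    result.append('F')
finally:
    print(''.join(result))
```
CE

Try succeeds, else appends 'E', IndexError in else is uncaught, finally prints before exception propagates ('F' never appended)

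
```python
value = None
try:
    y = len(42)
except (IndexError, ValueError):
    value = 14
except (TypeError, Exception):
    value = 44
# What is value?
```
44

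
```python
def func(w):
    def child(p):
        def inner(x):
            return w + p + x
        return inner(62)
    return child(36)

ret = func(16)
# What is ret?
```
114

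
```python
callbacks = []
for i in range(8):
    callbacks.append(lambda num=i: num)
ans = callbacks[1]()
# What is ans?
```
1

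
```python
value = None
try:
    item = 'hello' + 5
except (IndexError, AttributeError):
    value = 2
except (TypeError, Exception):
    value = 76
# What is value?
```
76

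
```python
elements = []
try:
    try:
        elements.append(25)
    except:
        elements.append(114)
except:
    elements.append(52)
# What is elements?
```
[25]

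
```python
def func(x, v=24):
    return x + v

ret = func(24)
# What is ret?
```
48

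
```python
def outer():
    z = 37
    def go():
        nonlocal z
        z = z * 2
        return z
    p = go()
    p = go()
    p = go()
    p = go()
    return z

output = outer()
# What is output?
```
592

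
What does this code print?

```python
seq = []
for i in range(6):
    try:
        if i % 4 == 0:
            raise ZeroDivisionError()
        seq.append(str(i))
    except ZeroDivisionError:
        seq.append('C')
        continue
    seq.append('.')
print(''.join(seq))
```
C1.2.3.C5.

continue in except skips rest of loop body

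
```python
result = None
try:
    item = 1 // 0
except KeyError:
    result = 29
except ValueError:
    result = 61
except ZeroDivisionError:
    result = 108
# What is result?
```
108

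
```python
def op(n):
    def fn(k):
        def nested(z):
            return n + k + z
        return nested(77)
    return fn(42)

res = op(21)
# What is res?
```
140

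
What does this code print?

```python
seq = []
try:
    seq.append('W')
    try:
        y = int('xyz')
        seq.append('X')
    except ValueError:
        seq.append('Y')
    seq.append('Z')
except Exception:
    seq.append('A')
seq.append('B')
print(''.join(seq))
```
WYZB

Inner exception caught by inner handler, outer continues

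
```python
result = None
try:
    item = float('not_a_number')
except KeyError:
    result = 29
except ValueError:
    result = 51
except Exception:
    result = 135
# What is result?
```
51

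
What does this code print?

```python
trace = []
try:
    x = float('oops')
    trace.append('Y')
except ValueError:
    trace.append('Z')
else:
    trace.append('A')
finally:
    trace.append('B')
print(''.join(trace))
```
ZB

Exception: except runs, else skipped, finally runs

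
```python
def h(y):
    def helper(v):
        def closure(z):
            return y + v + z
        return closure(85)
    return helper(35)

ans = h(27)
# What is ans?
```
147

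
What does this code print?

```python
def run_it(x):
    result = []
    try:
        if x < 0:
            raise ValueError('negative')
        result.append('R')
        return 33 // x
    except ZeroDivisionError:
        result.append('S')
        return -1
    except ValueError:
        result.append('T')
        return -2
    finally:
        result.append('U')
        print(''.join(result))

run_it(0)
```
RSU

x=0 causes ZeroDivisionError, caught, finally prints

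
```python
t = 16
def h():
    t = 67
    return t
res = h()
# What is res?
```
67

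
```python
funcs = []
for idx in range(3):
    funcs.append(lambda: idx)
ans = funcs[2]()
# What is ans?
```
2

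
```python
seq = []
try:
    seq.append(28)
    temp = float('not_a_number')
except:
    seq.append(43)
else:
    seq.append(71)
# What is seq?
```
[28, 43]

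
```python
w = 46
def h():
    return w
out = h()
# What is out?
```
46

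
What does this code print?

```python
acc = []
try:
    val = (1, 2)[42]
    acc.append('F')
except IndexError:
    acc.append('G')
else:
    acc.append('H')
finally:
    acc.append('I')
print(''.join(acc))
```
GI

Exception: except runs, else skipped, finally runs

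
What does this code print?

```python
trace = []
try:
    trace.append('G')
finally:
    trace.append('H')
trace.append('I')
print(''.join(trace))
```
GHI

try/finally without except, no exception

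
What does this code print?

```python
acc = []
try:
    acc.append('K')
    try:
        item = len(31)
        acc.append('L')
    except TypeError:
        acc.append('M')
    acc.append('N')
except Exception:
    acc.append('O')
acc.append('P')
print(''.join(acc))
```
KMNP

Inner exception caught by inner handler, outer continues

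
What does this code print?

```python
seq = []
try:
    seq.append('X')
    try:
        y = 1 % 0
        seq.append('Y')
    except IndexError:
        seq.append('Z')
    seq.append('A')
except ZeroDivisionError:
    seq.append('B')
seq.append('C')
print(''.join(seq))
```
XBC

Inner handler doesn't match, propagates to outer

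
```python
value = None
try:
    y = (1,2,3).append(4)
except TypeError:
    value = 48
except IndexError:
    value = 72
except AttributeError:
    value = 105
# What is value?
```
105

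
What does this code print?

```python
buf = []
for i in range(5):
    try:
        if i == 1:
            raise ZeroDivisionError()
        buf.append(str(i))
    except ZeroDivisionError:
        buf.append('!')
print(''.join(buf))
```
0!234

Exception on i=1 caught, loop continues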